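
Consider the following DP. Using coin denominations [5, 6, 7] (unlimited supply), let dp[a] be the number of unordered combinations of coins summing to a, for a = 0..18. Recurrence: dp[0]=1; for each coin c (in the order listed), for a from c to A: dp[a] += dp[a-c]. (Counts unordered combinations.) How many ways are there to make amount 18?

after  coin     0     1     2     3     4     5     6     7     8     9    10    11    12    13    14    15    16    17    18
          5     1     0     0     0     0     1     0     0     0     0     1     0     0     0     0     1     0     0     0
          6     1     0     0     0     0     1     1     0     0     0     1     1     1     0     0     1     1     1     1
          7     1     0     0     0     0     1     1     1     0     0     1     1     2     1     1     1     1     2     2

2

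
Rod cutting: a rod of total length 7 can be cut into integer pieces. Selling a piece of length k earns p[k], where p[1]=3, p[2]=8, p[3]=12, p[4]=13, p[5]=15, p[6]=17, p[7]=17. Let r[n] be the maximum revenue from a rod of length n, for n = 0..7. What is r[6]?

   n    0    1    2    3    4    5    6    7
r[n]    0    3    8   12   16   20   24   28

24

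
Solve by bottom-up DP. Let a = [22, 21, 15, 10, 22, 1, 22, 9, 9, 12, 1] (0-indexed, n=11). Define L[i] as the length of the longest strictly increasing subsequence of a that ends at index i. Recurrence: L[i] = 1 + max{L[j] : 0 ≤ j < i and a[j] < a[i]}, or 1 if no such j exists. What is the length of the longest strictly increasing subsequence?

   i    0    1    2    3    4    5    6    7    8    9   10
a[i]   22   21   15   10   22    1   22    9    9   12    1
L[i]    1    1    1    1    2    1    2    2    2    3    1

3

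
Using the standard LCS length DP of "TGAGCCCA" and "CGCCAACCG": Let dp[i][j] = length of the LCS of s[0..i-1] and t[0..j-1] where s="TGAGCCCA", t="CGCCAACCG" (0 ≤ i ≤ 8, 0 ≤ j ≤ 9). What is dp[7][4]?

   ''  C  G  C  C  A  A  C  C  G
''  0  0  0  0  0  0  0  0  0  0
 T  0  0  0  0  0  0  0  0  0  0
 G  0  0  1  1  1  1  1  1  1  1
 A  0  0  1  1  1  2  2  2  2  2
 G  0  0  1  1  1  2  2  2  2  3
 C  0  1  1  2  2  2  2  3  3  3
 C  0  1  1  2  3  3  3  3  4  4
 C  0  1  1  2  3  3  3  4  4  4
 A  0  1  1  2  3  4  4  4  4  4

3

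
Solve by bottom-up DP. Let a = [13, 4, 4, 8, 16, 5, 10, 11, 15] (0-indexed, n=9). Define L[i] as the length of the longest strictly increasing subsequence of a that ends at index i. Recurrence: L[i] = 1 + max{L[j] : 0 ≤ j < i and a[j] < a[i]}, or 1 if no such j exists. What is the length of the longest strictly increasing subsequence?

5

   i    0    1    2    3    4    5    6    7    8
a[i]   13    4    4    8   16    5   10   11   15
L[i]    1    1    1    2    3    2    3    4    5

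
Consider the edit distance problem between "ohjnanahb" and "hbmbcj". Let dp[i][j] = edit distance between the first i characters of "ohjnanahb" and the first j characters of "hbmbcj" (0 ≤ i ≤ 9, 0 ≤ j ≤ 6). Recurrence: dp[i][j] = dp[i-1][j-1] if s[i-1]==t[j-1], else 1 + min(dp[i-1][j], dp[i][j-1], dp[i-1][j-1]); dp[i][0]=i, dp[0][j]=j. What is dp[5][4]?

4

   ''  h  b  m  b  c  j
''  0  1  2  3  4  5  6
 o  1  1  2  3  4  5  6
 h  2  1  2  3  4  5  6
 j  3  2  2  3  4  5  5
 n  4  3  3  3  4  5  6
 a  5  4  4  4  4  5  6
 n  6  5  5  5  5  5  6
 a  7  6  6  6  6  6  6
 h  8  7  7  7  7  7  7
 b  9  8  7  8  7  8  8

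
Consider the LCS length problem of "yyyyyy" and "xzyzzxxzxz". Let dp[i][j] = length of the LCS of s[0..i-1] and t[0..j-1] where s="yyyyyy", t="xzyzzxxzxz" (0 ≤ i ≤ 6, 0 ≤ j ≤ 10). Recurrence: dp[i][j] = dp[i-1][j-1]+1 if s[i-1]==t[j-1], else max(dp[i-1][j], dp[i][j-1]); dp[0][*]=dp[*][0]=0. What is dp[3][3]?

1

   ''  x  z  y  z  z  x  x  z  x  z
''  0  0  0  0  0  0  0  0  0  0  0
 y  0  0  0  1  1  1  1  1  1  1  1
 y  0  0  0  1  1  1  1  1  1  1  1
 y  0  0  0  1  1  1  1  1  1  1  1
 y  0  0  0  1  1  1  1  1  1  1  1
 y  0  0  0  1  1  1  1  1  1  1  1
 y  0  0  0  1  1  1  1  1  1  1  1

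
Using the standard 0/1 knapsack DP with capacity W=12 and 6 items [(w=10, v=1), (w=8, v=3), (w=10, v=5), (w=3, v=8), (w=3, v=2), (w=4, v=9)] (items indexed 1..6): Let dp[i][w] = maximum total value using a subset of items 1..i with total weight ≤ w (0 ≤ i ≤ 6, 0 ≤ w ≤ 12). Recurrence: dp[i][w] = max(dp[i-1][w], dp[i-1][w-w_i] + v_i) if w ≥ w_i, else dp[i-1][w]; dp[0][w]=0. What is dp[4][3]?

8

i\w   0   1   2   3   4   5   6   7   8   9  10  11  12
  0   0   0   0   0   0   0   0   0   0   0   0   0   0
  1   0   0   0   0   0   0   0   0   0   0   1   1   1
  2   0   0   0   0   0   0   0   0   3   3   3   3   3
  3   0   0   0   0   0   0   0   0   3   3   5   5   5
  4   0   0   0   8   8   8   8   8   8   8   8  11  11
  5   0   0   0   8   8   8  10  10  10  10  10  11  11
  6   0   0   0   8   9   9  10  17  17  17  19  19  19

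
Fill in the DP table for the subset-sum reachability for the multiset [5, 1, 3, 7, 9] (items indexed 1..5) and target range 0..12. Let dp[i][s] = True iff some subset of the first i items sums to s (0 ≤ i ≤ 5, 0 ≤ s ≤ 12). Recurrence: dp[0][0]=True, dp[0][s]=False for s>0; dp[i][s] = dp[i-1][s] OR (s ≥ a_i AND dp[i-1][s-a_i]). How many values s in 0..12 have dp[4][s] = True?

12

i\s   0   1   2   3   4   5   6   7   8   9  10  11  12
  0   T   F   F   F   F   F   F   F   F   F   F   F   F
  1   T   F   F   F   F   T   F   F   F   F   F   F   F
  2   T   T   F   F   F   T   T   F   F   F   F   F   F
  3   T   T   F   T   T   T   T   F   T   T   F   F   F
  4   T   T   F   T   T   T   T   T   T   T   T   T   T
  5   T   T   F   T   T   T   T   T   T   T   T   T   T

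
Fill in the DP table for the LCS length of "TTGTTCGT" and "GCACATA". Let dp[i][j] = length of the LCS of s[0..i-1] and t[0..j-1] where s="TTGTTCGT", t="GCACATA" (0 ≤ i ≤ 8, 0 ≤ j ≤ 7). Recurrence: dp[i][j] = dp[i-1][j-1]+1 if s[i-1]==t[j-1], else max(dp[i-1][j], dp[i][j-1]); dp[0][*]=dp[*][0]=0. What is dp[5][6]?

2

   ''  G  C  A  C  A  T  A
''  0  0  0  0  0  0  0  0
 T  0  0  0  0  0  0  1  1
 T  0  0  0  0  0  0  1  1
 G  0  1  1  1  1  1  1  1
 T  0  1  1  1  1  1  2  2
 T  0  1  1  1  1  1  2  2
 C  0  1  2  2  2  2  2  2
 G  0  1  2  2  2  2  2  2
 T  0  1  2  2  2  2  3  3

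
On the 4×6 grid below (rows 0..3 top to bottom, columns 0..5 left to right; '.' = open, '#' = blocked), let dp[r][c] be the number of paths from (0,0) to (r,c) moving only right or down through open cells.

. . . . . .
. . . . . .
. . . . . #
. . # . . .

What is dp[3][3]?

10

r\c   0   1   2   3   4   5
  0   1   1   1   1   1   1
  1   1   2   3   4   5   6
  2   1   3   6  10  15   0
  3   1   4   0  10  25  25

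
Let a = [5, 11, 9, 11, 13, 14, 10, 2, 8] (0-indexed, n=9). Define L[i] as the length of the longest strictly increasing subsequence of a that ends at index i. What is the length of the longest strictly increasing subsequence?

5

   i    0    1    2    3    4    5    6    7    8
a[i]    5   11    9   11   13   14   10    2    8
L[i]    1    2    2    3    4    5    3    1    2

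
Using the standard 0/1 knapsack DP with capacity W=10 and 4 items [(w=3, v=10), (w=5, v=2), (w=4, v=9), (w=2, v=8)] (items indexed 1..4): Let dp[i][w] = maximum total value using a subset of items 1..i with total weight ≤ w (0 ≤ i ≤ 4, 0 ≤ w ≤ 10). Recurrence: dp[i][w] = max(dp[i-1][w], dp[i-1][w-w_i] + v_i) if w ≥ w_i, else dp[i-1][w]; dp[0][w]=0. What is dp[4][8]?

i\w   0   1   2   3   4   5   6   7   8   9  10
  0   0   0   0   0   0   0   0   0   0   0   0
  1   0   0   0  10  10  10  10  10  10  10  10
  2   0   0   0  10  10  10  10  10  12  12  12
  3   0   0   0  10  10  10  10  19  19  19  19
  4   0   0   8  10  10  18  18  19  19  27  27

19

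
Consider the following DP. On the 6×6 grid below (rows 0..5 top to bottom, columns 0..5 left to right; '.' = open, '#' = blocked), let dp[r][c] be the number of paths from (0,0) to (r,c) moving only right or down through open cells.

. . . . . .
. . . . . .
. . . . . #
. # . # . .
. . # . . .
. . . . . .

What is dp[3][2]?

r\c   0   1   2   3   4   5
  0   1   1   1   1   1   1
  1   1   2   3   4   5   6
  2   1   3   6  10  15   0
  3   1   0   6   0  15  15
  4   1   1   0   0  15  30
  5   1   2   2   2  17  47

6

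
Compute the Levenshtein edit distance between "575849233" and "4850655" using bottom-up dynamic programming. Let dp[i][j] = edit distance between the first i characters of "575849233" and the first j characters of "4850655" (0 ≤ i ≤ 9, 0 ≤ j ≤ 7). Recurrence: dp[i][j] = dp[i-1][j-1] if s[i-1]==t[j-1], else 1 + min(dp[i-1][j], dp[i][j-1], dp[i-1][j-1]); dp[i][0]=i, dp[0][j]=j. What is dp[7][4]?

   ''  4  8  5  0  6  5  5
''  0  1  2  3  4  5  6  7
 5  1  1  2  2  3  4  5  6
 7  2  2  2  3  3  4  5  6
 5  3  3  3  2  3  4  4  5
 8  4  4  3  3  3  4  5  5
 4  5  4  4  4  4  4  5  6
 9  6  5  5  5  5  5  5  6
 2  7  6  6  6  6  6  6  6
 3  8  7  7  7  7  7  7  7
 3  9  8  8  8  8  8  8  8

6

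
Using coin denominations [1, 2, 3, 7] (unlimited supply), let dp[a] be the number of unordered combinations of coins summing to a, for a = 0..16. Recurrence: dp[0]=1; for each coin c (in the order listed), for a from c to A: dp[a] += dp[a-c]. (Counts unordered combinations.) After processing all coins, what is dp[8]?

after  coin     0     1     2     3     4     5     6     7     8     9    10    11    12    13    14    15    16
          1     1     1     1     1     1     1     1     1     1     1     1     1     1     1     1     1     1
          2     1     1     2     2     3     3     4     4     5     5     6     6     7     7     8     8     9
          3     1     1     2     3     4     5     7     8    10    12    14    16    19    21    24    27    30
          7     1     1     2     3     4     5     7     9    11    14    17    20    24    28    33    38    44

11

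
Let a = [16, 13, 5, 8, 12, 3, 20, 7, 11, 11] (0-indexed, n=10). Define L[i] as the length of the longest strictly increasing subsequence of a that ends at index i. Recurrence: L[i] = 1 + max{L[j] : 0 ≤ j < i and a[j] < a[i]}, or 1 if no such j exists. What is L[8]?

   i    0    1    2    3    4    5    6    7    8    9
a[i]   16   13    5    8   12    3   20    7   11   11
L[i]    1    1    1    2    3    1    4    2    3    3

3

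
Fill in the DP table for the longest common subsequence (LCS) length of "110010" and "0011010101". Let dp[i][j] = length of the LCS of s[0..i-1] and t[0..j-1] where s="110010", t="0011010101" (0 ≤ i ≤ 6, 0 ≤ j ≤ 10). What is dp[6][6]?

4

   ''  0  0  1  1  0  1  0  1  0  1
''  0  0  0  0  0  0  0  0  0  0  0
 1  0  0  0  1  1  1  1  1  1  1  1
 1  0  0  0  1  2  2  2  2  2  2  2
 0  0  1  1  1  2  3  3  3  3  3  3
 0  0  1  2  2  2  3  3  4  4  4  4
 1  0  1  2  3  3  3  4  4  5  5  5
 0  0  1  2  3  3  4  4  5  5  6  6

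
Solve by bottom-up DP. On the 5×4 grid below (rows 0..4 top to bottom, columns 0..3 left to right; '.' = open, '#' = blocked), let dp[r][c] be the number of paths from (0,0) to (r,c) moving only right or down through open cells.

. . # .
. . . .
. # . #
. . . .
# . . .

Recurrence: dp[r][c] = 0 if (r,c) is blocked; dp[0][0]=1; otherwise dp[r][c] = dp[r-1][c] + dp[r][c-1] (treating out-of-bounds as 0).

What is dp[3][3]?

r\c   0   1   2   3
  0   1   1   0   0
  1   1   2   2   2
  2   1   0   2   0
  3   1   1   3   3
  4   0   1   4   7

3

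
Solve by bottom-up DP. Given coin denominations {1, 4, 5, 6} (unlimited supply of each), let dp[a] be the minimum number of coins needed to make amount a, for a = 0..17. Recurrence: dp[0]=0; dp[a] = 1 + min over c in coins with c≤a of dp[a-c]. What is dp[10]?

2

 a  0  1  2  3  4  5  6  7  8  9 10 11 12 13 14 15 16 17
dp  0  1  2  3  1  1  1  2  2  2  2  2  2  3  3  3  3  3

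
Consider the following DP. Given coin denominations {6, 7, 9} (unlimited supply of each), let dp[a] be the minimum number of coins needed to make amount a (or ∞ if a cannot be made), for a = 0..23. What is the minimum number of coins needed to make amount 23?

3

 a  0  1  2  3  4  5  6  7  8  9 10 11 12 13 14 15 16 17 18 19 20 21 22 23
dp  0  -  -  -  -  -  1  1  -  1  -  -  2  2  2  2  2  -  2  3  3  3  3  3
(- denotes ∞ / unreachable)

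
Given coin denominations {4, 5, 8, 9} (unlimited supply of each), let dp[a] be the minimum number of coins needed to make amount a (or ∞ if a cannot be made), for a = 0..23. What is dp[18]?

 a  0  1  2  3  4  5  6  7  8  9 10 11 12 13 14 15 16 17 18 19 20 21 22 23
dp  0  -  -  -  1  1  -  -  1  1  2  -  2  2  2  3  2  2  2  3  3  3  3  3
(- denotes ∞ / unreachable)

2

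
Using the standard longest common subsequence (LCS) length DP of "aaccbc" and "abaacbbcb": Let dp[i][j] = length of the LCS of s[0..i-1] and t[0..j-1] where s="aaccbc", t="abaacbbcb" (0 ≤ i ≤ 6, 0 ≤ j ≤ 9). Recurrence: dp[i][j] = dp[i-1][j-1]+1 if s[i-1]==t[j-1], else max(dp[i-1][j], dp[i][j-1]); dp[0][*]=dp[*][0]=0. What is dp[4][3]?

   ''  a  b  a  a  c  b  b  c  b
''  0  0  0  0  0  0  0  0  0  0
 a  0  1  1  1  1  1  1  1  1  1
 a  0  1  1  2  2  2  2  2  2  2
 c  0  1  1  2  2  3  3  3  3  3
 c  0  1  1  2  2  3  3  3  4  4
 b  0  1  2  2  2  3  4  4  4  5
 c  0  1  2  2  2  3  4  4  5  5

2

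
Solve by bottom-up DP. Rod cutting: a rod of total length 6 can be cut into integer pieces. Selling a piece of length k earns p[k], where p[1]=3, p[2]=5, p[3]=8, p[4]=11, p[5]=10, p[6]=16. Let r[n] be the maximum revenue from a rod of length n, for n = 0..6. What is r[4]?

   n    0    1    2    3    4    5    6
r[n]    0    3    6    9   12   15   18

12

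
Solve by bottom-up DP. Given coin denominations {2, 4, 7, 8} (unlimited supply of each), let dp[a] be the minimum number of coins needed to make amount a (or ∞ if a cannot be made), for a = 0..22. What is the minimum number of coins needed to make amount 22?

3

 a  0  1  2  3  4  5  6  7  8  9 10 11 12 13 14 15 16 17 18 19 20 21 22
dp  0  -  1  -  1  -  2  1  1  2  2  2  2  3  2  2  2  3  3  3  3  3  3
(- denotes ∞ / unreachable)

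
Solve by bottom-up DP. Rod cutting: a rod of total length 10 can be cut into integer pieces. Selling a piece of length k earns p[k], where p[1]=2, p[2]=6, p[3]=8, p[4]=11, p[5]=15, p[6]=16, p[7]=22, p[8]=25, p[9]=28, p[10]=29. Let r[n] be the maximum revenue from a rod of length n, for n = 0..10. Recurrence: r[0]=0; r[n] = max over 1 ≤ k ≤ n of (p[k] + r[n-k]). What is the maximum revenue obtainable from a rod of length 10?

31

   n    0    1    2    3    4    5    6    7    8    9   10
r[n]    0    2    6    8   12   15   18   22   25   28   31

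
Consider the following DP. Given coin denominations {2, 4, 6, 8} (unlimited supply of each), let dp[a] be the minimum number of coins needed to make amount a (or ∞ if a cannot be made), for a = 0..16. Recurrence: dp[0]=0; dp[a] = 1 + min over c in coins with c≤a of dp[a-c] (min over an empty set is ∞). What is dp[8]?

 a  0  1  2  3  4  5  6  7  8  9 10 11 12 13 14 15 16
dp  0  -  1  -  1  -  1  -  1  -  2  -  2  -  2  -  2
(- denotes ∞ / unreachable)

1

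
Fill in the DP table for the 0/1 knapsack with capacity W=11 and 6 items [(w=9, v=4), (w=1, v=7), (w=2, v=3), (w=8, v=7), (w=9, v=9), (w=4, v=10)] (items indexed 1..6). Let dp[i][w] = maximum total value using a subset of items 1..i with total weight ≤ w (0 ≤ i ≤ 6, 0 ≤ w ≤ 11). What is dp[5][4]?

10

i\w   0   1   2   3   4   5   6   7   8   9  10  11
  0   0   0   0   0   0   0   0   0   0   0   0   0
  1   0   0   0   0   0   0   0   0   0   4   4   4
  2   0   7   7   7   7   7   7   7   7   7  11  11
  3   0   7   7  10  10  10  10  10  10  10  11  11
  4   0   7   7  10  10  10  10  10  10  14  14  17
  5   0   7   7  10  10  10  10  10  10  14  16  17
  6   0   7   7  10  10  17  17  20  20  20  20  20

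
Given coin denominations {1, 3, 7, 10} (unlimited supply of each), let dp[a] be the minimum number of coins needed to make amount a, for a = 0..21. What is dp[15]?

 a  0  1  2  3  4  5  6  7  8  9 10 11 12 13 14 15 16 17 18 19 20 21
dp  0  1  2  1  2  3  2  1  2  3  1  2  3  2  2  3  3  2  3  4  2  3

3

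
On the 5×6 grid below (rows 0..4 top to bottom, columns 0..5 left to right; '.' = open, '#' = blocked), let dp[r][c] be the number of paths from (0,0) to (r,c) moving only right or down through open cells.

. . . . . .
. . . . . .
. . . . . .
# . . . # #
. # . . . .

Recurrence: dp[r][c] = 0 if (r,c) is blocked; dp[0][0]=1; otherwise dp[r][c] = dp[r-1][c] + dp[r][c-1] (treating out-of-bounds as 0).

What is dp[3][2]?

r\c   0   1   2   3   4   5
  0   1   1   1   1   1   1
  1   1   2   3   4   5   6
  2   1   3   6  10  15  21
  3   0   3   9  19   0   0
  4   0   0   9  28  28  28

9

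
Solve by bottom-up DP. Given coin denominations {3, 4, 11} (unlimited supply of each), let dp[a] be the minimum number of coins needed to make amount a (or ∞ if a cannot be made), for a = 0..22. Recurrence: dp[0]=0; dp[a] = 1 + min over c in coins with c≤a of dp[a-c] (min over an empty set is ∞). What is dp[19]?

 a  0  1  2  3  4  5  6  7  8  9 10 11 12 13 14 15 16 17 18 19 20 21 22
dp  0  -  -  1  1  -  2  2  2  3  3  1  3  4  2  2  4  3  3  3  4  4  2
(- denotes ∞ / unreachable)

3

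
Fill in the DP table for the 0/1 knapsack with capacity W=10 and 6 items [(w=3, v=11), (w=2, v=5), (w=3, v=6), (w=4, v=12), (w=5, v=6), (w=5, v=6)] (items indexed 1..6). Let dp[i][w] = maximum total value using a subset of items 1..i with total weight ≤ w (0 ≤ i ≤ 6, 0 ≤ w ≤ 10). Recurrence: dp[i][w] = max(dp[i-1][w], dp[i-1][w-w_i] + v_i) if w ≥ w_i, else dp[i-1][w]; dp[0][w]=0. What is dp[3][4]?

11

i\w   0   1   2   3   4   5   6   7   8   9  10
  0   0   0   0   0   0   0   0   0   0   0   0
  1   0   0   0  11  11  11  11  11  11  11  11
  2   0   0   5  11  11  16  16  16  16  16  16
  3   0   0   5  11  11  16  17  17  22  22  22
  4   0   0   5  11  12  16  17  23  23  28  29
  5   0   0   5  11  12  16  17  23  23  28  29
  6   0   0   5  11  12  16  17  23  23  28  29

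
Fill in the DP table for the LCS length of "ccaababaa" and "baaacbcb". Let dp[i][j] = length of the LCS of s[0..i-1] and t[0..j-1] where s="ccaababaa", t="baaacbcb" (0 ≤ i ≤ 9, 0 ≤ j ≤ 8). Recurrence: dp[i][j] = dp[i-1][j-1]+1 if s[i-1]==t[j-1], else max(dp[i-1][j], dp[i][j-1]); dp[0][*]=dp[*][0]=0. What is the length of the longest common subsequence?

   ''  b  a  a  a  c  b  c  b
''  0  0  0  0  0  0  0  0  0
 c  0  0  0  0  0  1  1  1  1
 c  0  0  0  0  0  1  1  2  2
 a  0  0  1  1  1  1  1  2  2
 a  0  0  1  2  2  2  2  2  2
 b  0  1  1  2  2  2  3  3  3
 a  0  1  2  2  3  3  3  3  3
 b  0  1  2  2  3  3  4  4  4
 a  0  1  2  3  3  3  4  4  4
 a  0  1  2  3  4  4  4  4  4

4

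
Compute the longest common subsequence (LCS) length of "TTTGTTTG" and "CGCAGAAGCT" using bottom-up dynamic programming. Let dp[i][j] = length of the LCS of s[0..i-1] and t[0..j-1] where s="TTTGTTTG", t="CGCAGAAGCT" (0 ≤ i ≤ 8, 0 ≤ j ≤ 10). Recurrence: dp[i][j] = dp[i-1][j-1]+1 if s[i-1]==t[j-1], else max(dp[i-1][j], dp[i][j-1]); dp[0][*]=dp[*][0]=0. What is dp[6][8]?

   ''  C  G  C  A  G  A  A  G  C  T
''  0  0  0  0  0  0  0  0  0  0  0
 T  0  0  0  0  0  0  0  0  0  0  1
 T  0  0  0  0  0  0  0  0  0  0  1
 T  0  0  0  0  0  0  0  0  0  0  1
 G  0  0  1  1  1  1  1  1  1  1  1
 T  0  0  1  1  1  1  1  1  1  1  2
 T  0  0  1  1  1  1  1  1  1  1  2
 T  0  0  1  1  1  1  1  1  1  1  2
 G  0  0  1  1  1  2  2  2  2  2  2

1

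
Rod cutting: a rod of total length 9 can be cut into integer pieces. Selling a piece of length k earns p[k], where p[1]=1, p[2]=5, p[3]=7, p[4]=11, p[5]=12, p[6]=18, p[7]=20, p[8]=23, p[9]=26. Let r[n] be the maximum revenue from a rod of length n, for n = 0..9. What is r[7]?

   n    0    1    2    3    4    5    6    7    8    9
r[n]    0    1    5    7   11   12   18   20   23   26

20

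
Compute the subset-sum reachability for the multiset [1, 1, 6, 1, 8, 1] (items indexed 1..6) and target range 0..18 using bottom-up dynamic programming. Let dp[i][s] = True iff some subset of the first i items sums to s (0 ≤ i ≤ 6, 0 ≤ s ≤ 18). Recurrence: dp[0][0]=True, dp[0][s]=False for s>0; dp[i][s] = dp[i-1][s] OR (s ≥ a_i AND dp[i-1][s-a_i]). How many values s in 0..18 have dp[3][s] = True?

i\s   0   1   2   3   4   5   6   7   8   9  10  11  12  13  14  15  16  17  18
  0   T   F   F   F   F   F   F   F   F   F   F   F   F   F   F   F   F   F   F
  1   T   T   F   F   F   F   F   F   F   F   F   F   F   F   F   F   F   F   F
  2   T   T   T   F   F   F   F   F   F   F   F   F   F   F   F   F   F   F   F
  3   T   T   T   F   F   F   T   T   T   F   F   F   F   F   F   F   F   F   F
  4   T   T   T   T   F   F   T   T   T   T   F   F   F   F   F   F   F   F   F
  5   T   T   T   T   F   F   T   T   T   T   T   T   F   F   T   T   T   T   F
  6   T   T   T   T   T   F   T   T   T   T   T   T   T   F   T   T   T   T   T

6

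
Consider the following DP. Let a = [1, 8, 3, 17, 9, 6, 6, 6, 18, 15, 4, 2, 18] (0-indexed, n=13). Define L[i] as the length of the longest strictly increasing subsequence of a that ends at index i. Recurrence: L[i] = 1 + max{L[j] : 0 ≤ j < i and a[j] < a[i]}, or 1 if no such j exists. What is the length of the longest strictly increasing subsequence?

5

   i    0    1    2    3    4    5    6    7    8    9   10   11   12
a[i]    1    8    3   17    9    6    6    6   18   15    4    2   18
L[i]    1    2    2    3    3    3    3    3    4    4    3    2    5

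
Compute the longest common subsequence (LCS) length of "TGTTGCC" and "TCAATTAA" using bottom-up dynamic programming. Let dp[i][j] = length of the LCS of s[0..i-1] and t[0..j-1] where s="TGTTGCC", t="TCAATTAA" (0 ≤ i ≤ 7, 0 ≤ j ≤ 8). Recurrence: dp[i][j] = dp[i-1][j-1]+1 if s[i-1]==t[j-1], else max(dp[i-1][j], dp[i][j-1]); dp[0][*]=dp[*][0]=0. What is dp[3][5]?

   ''  T  C  A  A  T  T  A  A
''  0  0  0  0  0  0  0  0  0
 T  0  1  1  1  1  1  1  1  1
 G  0  1  1  1  1  1  1  1  1
 T  0  1  1  1  1  2  2  2  2
 T  0  1  1  1  1  2  3  3  3
 G  0  1  1  1  1  2  3  3  3
 C  0  1  2  2  2  2  3  3  3
 C  0  1  2  2  2  2  3  3  3

2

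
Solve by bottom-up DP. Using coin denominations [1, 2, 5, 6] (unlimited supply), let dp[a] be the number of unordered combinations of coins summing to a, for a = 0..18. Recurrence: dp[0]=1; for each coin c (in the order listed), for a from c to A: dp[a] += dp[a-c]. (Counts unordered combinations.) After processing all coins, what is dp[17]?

37

after  coin     0     1     2     3     4     5     6     7     8     9    10    11    12    13    14    15    16    17    18
          1     1     1     1     1     1     1     1     1     1     1     1     1     1     1     1     1     1     1     1
          2     1     1     2     2     3     3     4     4     5     5     6     6     7     7     8     8     9     9    10
          5     1     1     2     2     3     4     5     6     7     8    10    11    13    14    16    18    20    22    24
          6     1     1     2     2     3     4     6     7     9    10    13    15    19    21    25    28    33    37    43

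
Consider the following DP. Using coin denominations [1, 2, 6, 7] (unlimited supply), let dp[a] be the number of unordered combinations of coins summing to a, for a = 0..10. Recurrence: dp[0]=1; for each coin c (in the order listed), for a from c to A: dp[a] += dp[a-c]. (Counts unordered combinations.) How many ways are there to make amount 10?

after  coin     0     1     2     3     4     5     6     7     8     9    10
          1     1     1     1     1     1     1     1     1     1     1     1
          2     1     1     2     2     3     3     4     4     5     5     6
          6     1     1     2     2     3     3     5     5     7     7     9
          7     1     1     2     2     3     3     5     6     8     9    11

11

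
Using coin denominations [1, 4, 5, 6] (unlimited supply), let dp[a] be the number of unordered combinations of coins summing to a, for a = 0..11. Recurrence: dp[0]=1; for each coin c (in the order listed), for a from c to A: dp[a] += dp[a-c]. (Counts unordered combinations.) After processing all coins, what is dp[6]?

after  coin     0     1     2     3     4     5     6     7     8     9    10    11
          1     1     1     1     1     1     1     1     1     1     1     1     1
          4     1     1     1     1     2     2     2     2     3     3     3     3
          5     1     1     1     1     2     3     3     3     4     5     6     6
          6     1     1     1     1     2     3     4     4     5     6     8     9

4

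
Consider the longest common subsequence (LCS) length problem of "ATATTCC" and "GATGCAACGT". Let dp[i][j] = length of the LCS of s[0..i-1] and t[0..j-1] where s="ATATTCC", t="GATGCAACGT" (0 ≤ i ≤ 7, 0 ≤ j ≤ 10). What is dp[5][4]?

   ''  G  A  T  G  C  A  A  C  G  T
''  0  0  0  0  0  0  0  0  0  0  0
 A  0  0  1  1  1  1  1  1  1  1  1
 T  0  0  1  2  2  2  2  2  2  2  2
 A  0  0  1  2  2  2  3  3  3  3  3
 T  0  0  1  2  2  2  3  3  3  3  4
 T  0  0  1  2  2  2  3  3  3  3  4
 C  0  0  1  2  2  3  3  3  4  4  4
 C  0  0  1  2  2  3  3  3  4  4  4

2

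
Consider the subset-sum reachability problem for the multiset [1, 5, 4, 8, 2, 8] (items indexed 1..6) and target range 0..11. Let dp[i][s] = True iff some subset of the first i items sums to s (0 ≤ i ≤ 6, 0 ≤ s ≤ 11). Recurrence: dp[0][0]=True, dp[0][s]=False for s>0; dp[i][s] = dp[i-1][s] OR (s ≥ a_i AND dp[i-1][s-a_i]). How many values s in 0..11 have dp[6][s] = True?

12

i\s   0   1   2   3   4   5   6   7   8   9  10  11
  0   T   F   F   F   F   F   F   F   F   F   F   F
  1   T   T   F   F   F   F   F   F   F   F   F   F
  2   T   T   F   F   F   T   T   F   F   F   F   F
  3   T   T   F   F   T   T   T   F   F   T   T   F
  4   T   T   F   F   T   T   T   F   T   T   T   F
  5   T   T   T   T   T   T   T   T   T   T   T   T
  6   T   T   T   T   T   T   T   T   T   T   T   T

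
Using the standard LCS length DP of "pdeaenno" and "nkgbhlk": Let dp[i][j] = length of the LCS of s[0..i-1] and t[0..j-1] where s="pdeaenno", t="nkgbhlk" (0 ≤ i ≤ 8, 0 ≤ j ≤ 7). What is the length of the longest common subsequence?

   ''  n  k  g  b  h  l  k
''  0  0  0  0  0  0  0  0
 p  0  0  0  0  0  0  0  0
 d  0  0  0  0  0  0  0  0
 e  0  0  0  0  0  0  0  0
 a  0  0  0  0  0  0  0  0
 e  0  0  0  0  0  0  0  0
 n  0  1  1  1  1  1  1  1
 n  0  1  1  1  1  1  1  1
 o  0  1  1  1  1  1  1  1

1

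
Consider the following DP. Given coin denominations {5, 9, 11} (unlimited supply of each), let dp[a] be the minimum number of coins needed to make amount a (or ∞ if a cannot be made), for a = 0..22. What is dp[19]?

 a  0  1  2  3  4  5  6  7  8  9 10 11 12 13 14 15 16 17 18 19 20 21 22
dp  0  -  -  -  -  1  -  -  -  1  2  1  -  -  2  3  2  -  2  3  2  3  2
(- denotes ∞ / unreachable)

3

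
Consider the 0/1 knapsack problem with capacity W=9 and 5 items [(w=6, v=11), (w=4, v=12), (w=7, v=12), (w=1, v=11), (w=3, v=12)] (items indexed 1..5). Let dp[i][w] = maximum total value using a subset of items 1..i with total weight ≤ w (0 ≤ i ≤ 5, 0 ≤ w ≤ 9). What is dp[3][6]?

i\w   0   1   2   3   4   5   6   7   8   9
  0   0   0   0   0   0   0   0   0   0   0
  1   0   0   0   0   0   0  11  11  11  11
  2   0   0   0   0  12  12  12  12  12  12
  3   0   0   0   0  12  12  12  12  12  12
  4   0  11  11  11  12  23  23  23  23  23
  5   0  11  11  12  23  23  23  24  35  35

12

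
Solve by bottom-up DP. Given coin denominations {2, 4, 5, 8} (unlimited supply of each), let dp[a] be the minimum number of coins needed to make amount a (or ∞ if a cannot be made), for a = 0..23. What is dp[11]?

 a  0  1  2  3  4  5  6  7  8  9 10 11 12 13 14 15 16 17 18 19 20 21 22 23
dp  0  -  1  -  1  1  2  2  1  2  2  3  2  2  3  3  2  3  3  4  3  3  4  4
(- denotes ∞ / unreachable)

3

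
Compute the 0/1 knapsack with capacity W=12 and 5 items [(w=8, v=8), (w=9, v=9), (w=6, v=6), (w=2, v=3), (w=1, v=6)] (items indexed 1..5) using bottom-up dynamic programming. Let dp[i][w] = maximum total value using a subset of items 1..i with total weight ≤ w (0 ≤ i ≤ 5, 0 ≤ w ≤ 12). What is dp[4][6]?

6

i\w   0   1   2   3   4   5   6   7   8   9  10  11  12
  0   0   0   0   0   0   0   0   0   0   0   0   0   0
  1   0   0   0   0   0   0   0   0   8   8   8   8   8
  2   0   0   0   0   0   0   0   0   8   9   9   9   9
  3   0   0   0   0   0   0   6   6   8   9   9   9   9
  4   0   0   3   3   3   3   6   6   9   9  11  12  12
  5   0   6   6   9   9   9   9  12  12  15  15  17  18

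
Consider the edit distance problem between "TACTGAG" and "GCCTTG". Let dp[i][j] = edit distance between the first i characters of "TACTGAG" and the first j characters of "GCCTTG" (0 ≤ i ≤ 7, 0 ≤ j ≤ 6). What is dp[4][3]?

3

   ''  G  C  C  T  T  G
''  0  1  2  3  4  5  6
 T  1  1  2  3  3  4  5
 A  2  2  2  3  4  4  5
 C  3  3  2  2  3  4  5
 T  4  4  3  3  2  3  4
 G  5  4  4  4  3  3  3
 A  6  5  5  5  4  4  4
 G  7  6  6  6  5  5  4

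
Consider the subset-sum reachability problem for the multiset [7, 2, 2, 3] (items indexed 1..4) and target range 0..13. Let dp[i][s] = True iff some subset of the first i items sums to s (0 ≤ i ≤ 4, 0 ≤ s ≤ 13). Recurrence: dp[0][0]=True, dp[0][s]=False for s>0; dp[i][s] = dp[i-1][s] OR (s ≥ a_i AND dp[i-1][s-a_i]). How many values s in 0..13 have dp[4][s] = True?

i\s   0   1   2   3   4   5   6   7   8   9  10  11  12  13
  0   T   F   F   F   F   F   F   F   F   F   F   F   F   F
  1   T   F   F   F   F   F   F   T   F   F   F   F   F   F
  2   T   F   T   F   F   F   F   T   F   T   F   F   F   F
  3   T   F   T   F   T   F   F   T   F   T   F   T   F   F
  4   T   F   T   T   T   T   F   T   F   T   T   T   T   F

10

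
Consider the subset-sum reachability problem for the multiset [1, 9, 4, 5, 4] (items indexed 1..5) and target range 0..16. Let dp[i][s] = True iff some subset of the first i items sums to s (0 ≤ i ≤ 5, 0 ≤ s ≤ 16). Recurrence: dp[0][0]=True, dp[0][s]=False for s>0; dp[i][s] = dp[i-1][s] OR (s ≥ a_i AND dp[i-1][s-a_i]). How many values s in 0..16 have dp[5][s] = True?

11

i\s   0   1   2   3   4   5   6   7   8   9  10  11  12  13  14  15  16
  0   T   F   F   F   F   F   F   F   F   F   F   F   F   F   F   F   F
  1   T   T   F   F   F   F   F   F   F   F   F   F   F   F   F   F   F
  2   T   T   F   F   F   F   F   F   F   T   T   F   F   F   F   F   F
  3   T   T   F   F   T   T   F   F   F   T   T   F   F   T   T   F   F
  4   T   T   F   F   T   T   T   F   F   T   T   F   F   T   T   T   F
  5   T   T   F   F   T   T   T   F   T   T   T   F   F   T   T   T   F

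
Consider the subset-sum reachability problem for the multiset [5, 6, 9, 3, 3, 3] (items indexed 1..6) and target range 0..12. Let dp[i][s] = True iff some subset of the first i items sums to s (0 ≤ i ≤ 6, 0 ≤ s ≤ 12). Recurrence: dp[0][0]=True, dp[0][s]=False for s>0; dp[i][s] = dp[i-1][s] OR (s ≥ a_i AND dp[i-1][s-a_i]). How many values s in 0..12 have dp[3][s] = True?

i\s   0   1   2   3   4   5   6   7   8   9  10  11  12
  0   T   F   F   F   F   F   F   F   F   F   F   F   F
  1   T   F   F   F   F   T   F   F   F   F   F   F   F
  2   T   F   F   F   F   T   T   F   F   F   F   T   F
  3   T   F   F   F   F   T   T   F   F   T   F   T   F
  4   T   F   F   T   F   T   T   F   T   T   F   T   T
  5   T   F   F   T   F   T   T   F   T   T   F   T   T
  6   T   F   F   T   F   T   T   F   T   T   F   T   T

5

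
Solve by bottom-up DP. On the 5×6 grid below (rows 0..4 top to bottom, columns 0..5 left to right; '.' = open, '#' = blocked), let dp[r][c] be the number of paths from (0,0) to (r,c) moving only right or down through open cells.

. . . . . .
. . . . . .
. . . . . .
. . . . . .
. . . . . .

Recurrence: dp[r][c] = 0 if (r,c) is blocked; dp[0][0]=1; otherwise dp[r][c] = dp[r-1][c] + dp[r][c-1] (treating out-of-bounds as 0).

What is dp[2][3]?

10

r\c   0   1   2   3   4   5
  0   1   1   1   1   1   1
  1   1   2   3   4   5   6
  2   1   3   6  10  15  21
  3   1   4  10  20  35  56
  4   1   5  15  35  70 126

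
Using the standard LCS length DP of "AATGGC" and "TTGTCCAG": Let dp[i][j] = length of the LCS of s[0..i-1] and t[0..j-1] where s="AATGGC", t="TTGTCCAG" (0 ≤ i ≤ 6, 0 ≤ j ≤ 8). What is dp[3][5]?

   ''  T  T  G  T  C  C  A  G
''  0  0  0  0  0  0  0  0  0
 A  0  0  0  0  0  0  0  1  1
 A  0  0  0  0  0  0  0  1  1
 T  0  1  1  1  1  1  1  1  1
 G  0  1  1  2  2  2  2  2  2
 G  0  1  1  2  2  2  2  2  3
 C  0  1  1  2  2  3  3  3  3

1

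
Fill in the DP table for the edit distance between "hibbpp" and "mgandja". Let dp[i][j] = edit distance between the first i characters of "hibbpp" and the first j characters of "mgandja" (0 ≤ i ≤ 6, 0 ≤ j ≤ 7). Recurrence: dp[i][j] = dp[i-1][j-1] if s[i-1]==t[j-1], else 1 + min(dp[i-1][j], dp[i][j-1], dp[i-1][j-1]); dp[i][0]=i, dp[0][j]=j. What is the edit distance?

   ''  m  g  a  n  d  j  a
''  0  1  2  3  4  5  6  7
 h  1  1  2  3  4  5  6  7
 i  2  2  2  3  4  5  6  7
 b  3  3  3  3  4  5  6  7
 b  4  4  4  4  4  5  6  7
 p  5  5  5  5  5  5  6  7
 p  6  6  6  6  6  6  6  7

7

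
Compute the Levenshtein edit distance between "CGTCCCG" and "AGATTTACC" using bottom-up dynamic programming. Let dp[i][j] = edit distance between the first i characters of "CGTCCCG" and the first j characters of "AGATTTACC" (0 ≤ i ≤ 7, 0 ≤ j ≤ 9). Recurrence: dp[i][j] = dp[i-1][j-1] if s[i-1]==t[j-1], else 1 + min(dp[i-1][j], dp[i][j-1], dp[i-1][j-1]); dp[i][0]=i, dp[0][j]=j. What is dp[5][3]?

   ''  A  G  A  T  T  T  A  C  C
''  0  1  2  3  4  5  6  7  8  9
 C  1  1  2  3  4  5  6  7  7  8
 G  2  2  1  2  3  4  5  6  7  8
 T  3  3  2  2  2  3  4  5  6  7
 C  4  4  3  3  3  3  4  5  5  6
 C  5  5  4  4  4  4  4  5  5  5
 C  6  6  5  5  5  5  5  5  5  5
 G  7  7  6  6  6  6  6  6  6  6

4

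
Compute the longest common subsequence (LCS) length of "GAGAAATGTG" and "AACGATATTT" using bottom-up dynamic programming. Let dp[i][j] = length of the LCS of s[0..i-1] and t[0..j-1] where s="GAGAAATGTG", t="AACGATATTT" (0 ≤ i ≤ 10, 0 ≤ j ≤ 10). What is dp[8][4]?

   ''  A  A  C  G  A  T  A  T  T  T
''  0  0  0  0  0  0  0  0  0  0  0
 G  0  0  0  0  1  1  1  1  1  1  1
 A  0  1  1  1  1  2  2  2  2  2  2
 G  0  1  1  1  2  2  2  2  2  2  2
 A  0  1  2  2  2  3  3  3  3  3  3
 A  0  1  2  2  2  3  3  4  4  4  4
 A  0  1  2  2  2  3  3  4  4  4  4
 T  0  1  2  2  2  3  4  4  5  5  5
 G  0  1  2  2  3  3  4  4  5  5  5
 T  0  1  2  2  3  3  4  4  5  6  6
 G  0  1  2  2  3  3  4  4  5  6  6

3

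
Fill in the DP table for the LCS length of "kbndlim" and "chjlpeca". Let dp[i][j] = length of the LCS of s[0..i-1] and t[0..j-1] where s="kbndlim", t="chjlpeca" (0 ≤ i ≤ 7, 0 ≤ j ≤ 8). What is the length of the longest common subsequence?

1

   ''  c  h  j  l  p  e  c  a
''  0  0  0  0  0  0  0  0  0
 k  0  0  0  0  0  0  0  0  0
 b  0  0  0  0  0  0  0  0  0
 n  0  0  0  0  0  0  0  0  0
 d  0  0  0  0  0  0  0  0  0
 l  0  0  0  0  1  1  1  1  1
 i  0  0  0  0  1  1  1  1  1
 m  0  0  0  0  1  1  1  1  1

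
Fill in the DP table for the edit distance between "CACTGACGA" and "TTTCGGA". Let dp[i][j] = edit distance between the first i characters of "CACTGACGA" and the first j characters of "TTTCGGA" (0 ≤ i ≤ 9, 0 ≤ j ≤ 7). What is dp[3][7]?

   ''  T  T  T  C  G  G  A
''  0  1  2  3  4  5  6  7
 C  1  1  2  3  3  4  5  6
 A  2  2  2  3  4  4  5  5
 C  3  3  3  3  3  4  5  6
 T  4  3  3  3  4  4  5  6
 G  5  4  4  4  4  4  4  5
 A  6  5  5  5  5  5  5  4
 C  7  6  6  6  5  6  6  5
 G  8  7  7  7  6  5  6  6
 A  9  8  8  8  7  6  6  6

6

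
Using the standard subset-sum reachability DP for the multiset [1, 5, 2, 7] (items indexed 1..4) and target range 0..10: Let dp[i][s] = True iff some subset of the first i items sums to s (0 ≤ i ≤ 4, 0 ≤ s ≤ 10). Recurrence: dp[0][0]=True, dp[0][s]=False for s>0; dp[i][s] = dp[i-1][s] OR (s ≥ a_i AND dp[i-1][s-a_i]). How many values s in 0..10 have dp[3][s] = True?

8

i\s   0   1   2   3   4   5   6   7   8   9  10
  0   T   F   F   F   F   F   F   F   F   F   F
  1   T   T   F   F   F   F   F   F   F   F   F
  2   T   T   F   F   F   T   T   F   F   F   F
  3   T   T   T   T   F   T   T   T   T   F   F
  4   T   T   T   T   F   T   T   T   T   T   T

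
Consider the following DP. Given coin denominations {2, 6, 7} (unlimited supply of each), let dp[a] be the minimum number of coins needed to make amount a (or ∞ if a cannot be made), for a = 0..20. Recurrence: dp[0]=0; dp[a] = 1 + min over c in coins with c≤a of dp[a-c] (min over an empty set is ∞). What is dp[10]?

 a  0  1  2  3  4  5  6  7  8  9 10 11 12 13 14 15 16 17 18 19 20
dp  0  -  1  -  2  -  1  1  2  2  3  3  2  2  2  3  3  4  3  3  3
(- denotes ∞ / unreachable)

3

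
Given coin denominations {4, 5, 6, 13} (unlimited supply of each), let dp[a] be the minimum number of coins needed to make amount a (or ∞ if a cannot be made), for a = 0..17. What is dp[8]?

 a  0  1  2  3  4  5  6  7  8  9 10 11 12 13 14 15 16 17
dp  0  -  -  -  1  1  1  -  2  2  2  2  2  1  3  3  3  2
(- denotes ∞ / unreachable)

2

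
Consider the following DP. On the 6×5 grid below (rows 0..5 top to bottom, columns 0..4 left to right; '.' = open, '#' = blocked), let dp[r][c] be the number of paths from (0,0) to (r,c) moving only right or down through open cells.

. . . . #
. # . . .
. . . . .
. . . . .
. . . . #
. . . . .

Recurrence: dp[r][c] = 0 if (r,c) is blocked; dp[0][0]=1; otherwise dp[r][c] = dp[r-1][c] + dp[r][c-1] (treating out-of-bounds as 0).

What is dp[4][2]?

r\c   0   1   2   3   4
  0   1   1   1   1   0
  1   1   0   1   2   2
  2   1   1   2   4   6
  3   1   2   4   8  14
  4   1   3   7  15   0
  5   1   4  11  26  26

7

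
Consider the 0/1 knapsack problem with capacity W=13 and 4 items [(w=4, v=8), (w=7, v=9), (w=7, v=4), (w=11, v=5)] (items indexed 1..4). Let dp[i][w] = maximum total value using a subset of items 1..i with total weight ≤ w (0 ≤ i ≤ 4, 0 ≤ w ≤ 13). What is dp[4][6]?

8

i\w   0   1   2   3   4   5   6   7   8   9  10  11  12  13
  0   0   0   0   0   0   0   0   0   0   0   0   0   0   0
  1   0   0   0   0   8   8   8   8   8   8   8   8   8   8
  2   0   0   0   0   8   8   8   9   9   9   9  17  17  17
  3   0   0   0   0   8   8   8   9   9   9   9  17  17  17
  4   0   0   0   0   8   8   8   9   9   9   9  17  17  17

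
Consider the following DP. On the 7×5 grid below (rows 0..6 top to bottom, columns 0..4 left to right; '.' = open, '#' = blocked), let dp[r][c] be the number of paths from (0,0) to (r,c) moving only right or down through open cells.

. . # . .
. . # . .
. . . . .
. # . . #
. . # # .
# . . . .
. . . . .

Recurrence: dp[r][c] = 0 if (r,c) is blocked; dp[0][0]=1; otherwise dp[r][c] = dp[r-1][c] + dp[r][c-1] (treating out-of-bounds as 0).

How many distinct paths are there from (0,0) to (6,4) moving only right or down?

4

r\c   0   1   2   3   4
  0   1   1   0   0   0
  1   1   2   0   0   0
  2   1   3   3   3   3
  3   1   0   3   6   0
  4   1   1   0   0   0
  5   0   1   1   1   1
  6   0   1   2   3   4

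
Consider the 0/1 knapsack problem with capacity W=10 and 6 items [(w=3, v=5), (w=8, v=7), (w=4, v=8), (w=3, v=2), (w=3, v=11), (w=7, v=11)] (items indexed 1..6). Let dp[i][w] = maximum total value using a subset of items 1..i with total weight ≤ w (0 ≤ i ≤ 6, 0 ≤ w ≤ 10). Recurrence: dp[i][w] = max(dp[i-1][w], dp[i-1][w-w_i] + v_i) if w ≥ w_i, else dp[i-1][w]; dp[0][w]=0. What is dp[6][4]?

i\w   0   1   2   3   4   5   6   7   8   9  10
  0   0   0   0   0   0   0   0   0   0   0   0
  1   0   0   0   5   5   5   5   5   5   5   5
  2   0   0   0   5   5   5   5   5   7   7   7
  3   0   0   0   5   8   8   8  13  13  13  13
  4   0   0   0   5   8   8   8  13  13  13  15
  5   0   0   0  11  11  11  16  19  19  19  24
  6   0   0   0  11  11  11  16  19  19  19  24

11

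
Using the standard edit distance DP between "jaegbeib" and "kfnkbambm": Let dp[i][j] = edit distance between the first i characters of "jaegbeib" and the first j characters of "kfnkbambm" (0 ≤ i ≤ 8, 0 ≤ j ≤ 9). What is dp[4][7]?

7

   ''  k  f  n  k  b  a  m  b  m
''  0  1  2  3  4  5  6  7  8  9
 j  1  1  2  3  4  5  6  7  8  9
 a  2  2  2  3  4  5  5  6  7  8
 e  3  3  3  3  4  5  6  6  7  8
 g  4  4  4  4  4  5  6  7  7  8
 b  5  5  5  5  5  4  5  6  7  8
 e  6  6  6  6  6  5  5  6  7  8
 i  7  7  7  7  7  6  6  6  7  8
 b  8  8  8  8  8  7  7  7  6  7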